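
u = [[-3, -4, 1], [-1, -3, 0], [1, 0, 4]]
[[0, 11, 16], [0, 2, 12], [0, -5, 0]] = u@ [[0, -5, 0], [0, 1, -4], [0, 0, 0]]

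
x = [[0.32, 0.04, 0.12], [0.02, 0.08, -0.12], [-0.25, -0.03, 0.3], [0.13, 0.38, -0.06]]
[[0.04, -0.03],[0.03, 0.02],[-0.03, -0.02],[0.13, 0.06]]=x @ [[0.1,-0.07],[0.3,0.17],[-0.0,-0.1]]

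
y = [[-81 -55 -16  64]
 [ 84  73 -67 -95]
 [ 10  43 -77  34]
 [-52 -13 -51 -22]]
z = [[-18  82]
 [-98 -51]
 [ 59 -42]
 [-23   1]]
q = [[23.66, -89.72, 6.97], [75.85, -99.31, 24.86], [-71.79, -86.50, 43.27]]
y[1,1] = 73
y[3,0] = -52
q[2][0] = -71.79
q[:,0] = [23.66, 75.85, -71.79]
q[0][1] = -89.72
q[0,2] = 6.97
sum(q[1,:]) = 1.3999999999999915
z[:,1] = [82, -51, -42, 1]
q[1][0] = 75.85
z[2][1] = -42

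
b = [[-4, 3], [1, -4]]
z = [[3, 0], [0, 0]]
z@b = [[-12, 9], [0, 0]]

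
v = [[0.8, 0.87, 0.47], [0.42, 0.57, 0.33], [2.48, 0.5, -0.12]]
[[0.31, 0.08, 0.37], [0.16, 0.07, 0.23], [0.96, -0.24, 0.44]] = v @ [[0.42, -0.12, 0.17], [-0.12, 0.14, 0.11], [0.17, 0.11, 0.30]]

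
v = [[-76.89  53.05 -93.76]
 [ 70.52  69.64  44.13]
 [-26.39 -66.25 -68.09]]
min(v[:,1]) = -66.25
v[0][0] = -76.89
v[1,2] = 44.13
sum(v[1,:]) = 184.29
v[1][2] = 44.13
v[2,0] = -26.39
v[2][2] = -68.09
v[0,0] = -76.89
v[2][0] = -26.39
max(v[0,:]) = 53.05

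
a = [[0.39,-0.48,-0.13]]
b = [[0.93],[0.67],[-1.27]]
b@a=[[0.36, -0.45, -0.12],[0.26, -0.32, -0.09],[-0.50, 0.61, 0.17]]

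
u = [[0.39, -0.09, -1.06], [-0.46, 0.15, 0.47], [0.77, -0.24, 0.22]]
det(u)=0.021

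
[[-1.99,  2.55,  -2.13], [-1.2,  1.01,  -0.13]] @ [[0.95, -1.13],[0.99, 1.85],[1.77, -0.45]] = [[-3.14, 7.92], [-0.37, 3.28]]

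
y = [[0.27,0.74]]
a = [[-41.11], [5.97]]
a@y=[[-11.1, -30.42], [1.61, 4.42]]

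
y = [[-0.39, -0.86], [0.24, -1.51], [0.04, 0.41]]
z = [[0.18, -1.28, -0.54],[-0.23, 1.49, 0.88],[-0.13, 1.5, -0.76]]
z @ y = [[-0.40, 1.56], [0.48, -1.69], [0.38, -2.46]]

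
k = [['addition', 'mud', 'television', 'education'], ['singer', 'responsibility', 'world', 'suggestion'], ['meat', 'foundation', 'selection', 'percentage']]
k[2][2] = 'selection'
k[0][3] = 'education'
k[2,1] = 'foundation'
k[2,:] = ['meat', 'foundation', 'selection', 'percentage']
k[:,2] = ['television', 'world', 'selection']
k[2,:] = ['meat', 'foundation', 'selection', 'percentage']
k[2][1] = 'foundation'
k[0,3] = 'education'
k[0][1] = 'mud'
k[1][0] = 'singer'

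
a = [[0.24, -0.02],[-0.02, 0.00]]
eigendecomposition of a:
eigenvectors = [[1.0, 0.08], [-0.08, 1.0]]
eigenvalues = [0.24, -0.0]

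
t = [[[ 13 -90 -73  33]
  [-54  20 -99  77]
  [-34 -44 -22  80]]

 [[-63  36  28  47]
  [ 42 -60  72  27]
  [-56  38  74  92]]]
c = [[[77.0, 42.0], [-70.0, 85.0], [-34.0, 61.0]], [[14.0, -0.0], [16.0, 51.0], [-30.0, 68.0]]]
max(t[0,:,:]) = 80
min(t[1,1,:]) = -60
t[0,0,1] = -90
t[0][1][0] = -54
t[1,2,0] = -56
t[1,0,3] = 47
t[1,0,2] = 28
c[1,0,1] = -0.0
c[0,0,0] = 77.0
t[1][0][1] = 36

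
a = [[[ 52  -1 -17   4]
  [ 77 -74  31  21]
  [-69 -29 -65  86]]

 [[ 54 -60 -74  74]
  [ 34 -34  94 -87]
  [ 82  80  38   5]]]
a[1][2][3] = 5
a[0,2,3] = 86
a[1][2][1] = 80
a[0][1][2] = 31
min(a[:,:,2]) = -74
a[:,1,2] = [31, 94]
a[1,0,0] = 54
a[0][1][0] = 77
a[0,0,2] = -17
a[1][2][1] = 80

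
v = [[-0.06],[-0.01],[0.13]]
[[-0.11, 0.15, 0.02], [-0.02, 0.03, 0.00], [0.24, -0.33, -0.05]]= v @ [[1.81, -2.51, -0.35]]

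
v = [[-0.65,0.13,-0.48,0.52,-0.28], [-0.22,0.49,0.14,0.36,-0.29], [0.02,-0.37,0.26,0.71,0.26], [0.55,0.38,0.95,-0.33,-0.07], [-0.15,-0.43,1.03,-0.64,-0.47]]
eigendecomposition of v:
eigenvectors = [[-0.33+0.00j, (-0.21+0j), (0.58+0j), (-0.25+0.13j), (-0.25-0.13j)], [(-0.01+0j), -0.21+0.00j, (-0.25+0j), -0.60+0.00j, (-0.6-0j)], [(-0.34+0j), (0.22+0j), -0.22+0.00j, 0.01-0.40j, 0.01+0.40j], [0.53+0.00j, -0.13+0.00j, 0.20+0.00j, -0.36-0.21j, (-0.36+0.21j)], [(0.7+0j), (-0.92+0j), (-0.72+0j), 0.39-0.28j, (0.39+0.28j)]]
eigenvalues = [(-1.38+0j), (-0.93+0j), 0j, (0.81+0.14j), (0.81-0.14j)]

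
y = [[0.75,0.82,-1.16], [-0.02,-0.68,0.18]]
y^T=[[0.75, -0.02],[0.82, -0.68],[-1.16, 0.18]]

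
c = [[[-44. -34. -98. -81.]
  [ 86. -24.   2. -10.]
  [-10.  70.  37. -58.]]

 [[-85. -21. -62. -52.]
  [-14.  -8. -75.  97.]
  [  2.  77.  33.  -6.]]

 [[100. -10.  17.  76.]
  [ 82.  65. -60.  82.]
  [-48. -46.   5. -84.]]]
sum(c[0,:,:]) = -164.0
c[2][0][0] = 100.0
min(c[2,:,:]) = -84.0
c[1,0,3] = -52.0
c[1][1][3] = 97.0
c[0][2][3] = -58.0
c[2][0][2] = 17.0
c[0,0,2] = -98.0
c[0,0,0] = -44.0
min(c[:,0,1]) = -34.0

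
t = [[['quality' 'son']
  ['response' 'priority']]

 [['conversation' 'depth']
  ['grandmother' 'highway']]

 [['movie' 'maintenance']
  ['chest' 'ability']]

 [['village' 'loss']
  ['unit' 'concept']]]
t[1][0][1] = 'depth'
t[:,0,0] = ['quality', 'conversation', 'movie', 'village']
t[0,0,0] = 'quality'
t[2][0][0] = 'movie'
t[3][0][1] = 'loss'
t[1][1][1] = 'highway'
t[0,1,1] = 'priority'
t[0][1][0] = 'response'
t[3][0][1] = 'loss'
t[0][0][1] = 'son'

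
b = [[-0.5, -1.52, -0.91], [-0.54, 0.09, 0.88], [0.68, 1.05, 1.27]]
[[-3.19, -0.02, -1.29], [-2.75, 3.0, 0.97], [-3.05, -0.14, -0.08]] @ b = [[0.73, 3.49, 1.25], [0.41, 5.47, 6.37], [1.55, 4.54, 2.55]]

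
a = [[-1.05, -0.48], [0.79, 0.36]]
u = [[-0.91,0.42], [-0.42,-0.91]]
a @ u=[[1.16, -0.00],[-0.87, 0.00]]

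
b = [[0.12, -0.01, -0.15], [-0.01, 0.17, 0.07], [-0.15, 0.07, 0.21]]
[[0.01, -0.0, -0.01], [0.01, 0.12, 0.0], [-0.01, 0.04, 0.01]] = b @[[0.12, 0.06, 0.02], [0.06, 0.73, -0.00], [0.02, -0.0, 0.05]]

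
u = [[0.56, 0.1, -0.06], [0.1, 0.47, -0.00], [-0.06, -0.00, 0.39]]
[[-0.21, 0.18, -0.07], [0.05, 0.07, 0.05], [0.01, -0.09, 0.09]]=u @[[-0.42, 0.28, -0.12],  [0.19, 0.08, 0.13],  [-0.04, -0.2, 0.22]]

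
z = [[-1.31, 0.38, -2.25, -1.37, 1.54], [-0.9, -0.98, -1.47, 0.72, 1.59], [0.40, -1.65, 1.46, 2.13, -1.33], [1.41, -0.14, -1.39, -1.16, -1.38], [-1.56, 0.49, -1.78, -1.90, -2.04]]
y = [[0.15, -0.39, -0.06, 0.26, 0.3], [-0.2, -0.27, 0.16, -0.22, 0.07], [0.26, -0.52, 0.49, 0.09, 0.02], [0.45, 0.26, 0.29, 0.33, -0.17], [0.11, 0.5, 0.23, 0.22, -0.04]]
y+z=[[-1.16, -0.01, -2.31, -1.11, 1.84], [-1.10, -1.25, -1.31, 0.5, 1.66], [0.66, -2.17, 1.95, 2.22, -1.31], [1.86, 0.12, -1.1, -0.83, -1.55], [-1.45, 0.99, -1.55, -1.68, -2.08]]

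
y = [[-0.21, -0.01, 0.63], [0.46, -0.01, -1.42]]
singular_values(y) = [1.63, 0.01]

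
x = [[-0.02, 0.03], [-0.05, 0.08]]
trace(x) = 0.06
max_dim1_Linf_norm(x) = 0.08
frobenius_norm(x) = 0.10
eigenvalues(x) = [-0.0, 0.06]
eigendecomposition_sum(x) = [[-0.0, 0.0],  [-0.0, 0.0]] + [[-0.02, 0.03], [-0.05, 0.08]]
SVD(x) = [[-0.36, -0.93], [-0.93, 0.36]] @ diag([0.10099019513592786, 0.0009901951359278444]) @ [[0.53, -0.85], [0.85, 0.53]]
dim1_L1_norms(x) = [0.05, 0.13]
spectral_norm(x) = 0.10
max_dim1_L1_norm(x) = 0.13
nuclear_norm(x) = 0.10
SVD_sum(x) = [[-0.02,0.03], [-0.05,0.08]] + [[-0.00, -0.00], [0.0, 0.0]]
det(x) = -0.00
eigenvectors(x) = [[-0.85, -0.34], [-0.52, -0.94]]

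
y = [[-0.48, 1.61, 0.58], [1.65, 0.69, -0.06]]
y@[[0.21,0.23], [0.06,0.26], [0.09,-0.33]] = [[0.05, 0.12],[0.38, 0.58]]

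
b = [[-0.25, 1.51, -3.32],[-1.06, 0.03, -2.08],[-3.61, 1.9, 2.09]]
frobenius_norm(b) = 6.31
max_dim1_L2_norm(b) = 4.58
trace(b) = 1.87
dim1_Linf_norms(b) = [3.32, 2.08, 3.61]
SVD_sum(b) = [[1.26, -0.43, -1.7], [0.59, -0.20, -0.80], [-2.41, 0.83, 3.25]] + [[-1.8,1.49,-1.71],  [-1.18,0.98,-1.13],  [-1.23,1.02,-1.17]] + [[0.28, 0.45, 0.10], [-0.47, -0.75, -0.16], [0.03, 0.05, 0.01]]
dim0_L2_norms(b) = [3.77, 2.43, 4.44]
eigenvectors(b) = [[(0.61+0j), 0.41-0.43j, 0.41+0.43j], [(0.21+0j), (0.69+0j), (0.69-0j)], [(-0.76+0j), (0.23-0.34j), 0.23+0.34j]]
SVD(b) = [[0.45, -0.73, -0.52], [0.21, -0.48, 0.85], [-0.87, -0.50, -0.06]] @ diag([4.773164534496918, 3.9926029028262113, 1.0498201688691824]) @ [[0.58, -0.20, -0.79], [0.62, -0.51, 0.59], [-0.52, -0.83, -0.18]]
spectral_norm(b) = 4.77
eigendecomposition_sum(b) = [[1.78+0.00j, -0.34+0.00j, (-2.22-0j)], [0.63+0.00j, -0.12+0.00j, -0.78-0.00j], [-2.23+0.00j, (0.43-0j), 2.78+0.00j]] + [[(-1.02+0.02j), 0.93+0.81j, -0.55+0.25j], [-0.84-0.83j, (0.08+1.43j), -0.65-0.26j], [(-0.69+0.15j), (0.73+0.43j), -0.34+0.24j]] + [[-1.02-0.02j, (0.93-0.81j), -0.55-0.25j], [-0.84+0.83j, 0.08-1.43j, (-0.65+0.26j)], [-0.69-0.15j, (0.73-0.43j), -0.34-0.24j]]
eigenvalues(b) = [(4.44+0j), (-1.28+1.69j), (-1.28-1.69j)]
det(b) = 20.01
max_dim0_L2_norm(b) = 4.44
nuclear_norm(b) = 9.82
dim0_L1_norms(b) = [4.92, 3.44, 7.49]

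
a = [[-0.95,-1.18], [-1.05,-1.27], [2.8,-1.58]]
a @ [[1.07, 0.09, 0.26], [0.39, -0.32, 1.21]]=[[-1.48, 0.29, -1.67], [-1.62, 0.31, -1.81], [2.38, 0.76, -1.18]]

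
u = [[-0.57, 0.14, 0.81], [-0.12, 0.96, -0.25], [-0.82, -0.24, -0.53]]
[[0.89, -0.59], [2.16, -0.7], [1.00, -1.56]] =u@[[-1.57, 1.68],[1.96, -0.38],[-0.35, 0.52]]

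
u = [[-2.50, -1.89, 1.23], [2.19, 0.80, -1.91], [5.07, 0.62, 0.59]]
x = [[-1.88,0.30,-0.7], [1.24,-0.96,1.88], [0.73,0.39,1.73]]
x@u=[[1.81, 3.36, -3.3], [4.33, -1.95, 4.47], [7.8, 0.0, 1.17]]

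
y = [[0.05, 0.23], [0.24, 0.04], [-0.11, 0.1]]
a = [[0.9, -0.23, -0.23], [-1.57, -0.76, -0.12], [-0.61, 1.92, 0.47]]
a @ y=[[0.02, 0.17], [-0.25, -0.40], [0.38, -0.02]]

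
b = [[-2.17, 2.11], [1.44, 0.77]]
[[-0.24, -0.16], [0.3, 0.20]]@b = [[0.29, -0.63], [-0.36, 0.79]]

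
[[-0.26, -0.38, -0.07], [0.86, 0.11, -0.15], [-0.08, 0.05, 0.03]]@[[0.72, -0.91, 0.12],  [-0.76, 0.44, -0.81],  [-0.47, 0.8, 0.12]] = [[0.13, 0.01, 0.27], [0.61, -0.85, -0.00], [-0.11, 0.12, -0.05]]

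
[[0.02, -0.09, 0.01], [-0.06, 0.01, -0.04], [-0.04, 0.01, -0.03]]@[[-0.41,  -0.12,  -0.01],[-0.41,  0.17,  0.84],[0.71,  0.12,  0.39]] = [[0.04,  -0.02,  -0.07],[-0.01,  0.00,  -0.01],[-0.01,  0.00,  -0.00]]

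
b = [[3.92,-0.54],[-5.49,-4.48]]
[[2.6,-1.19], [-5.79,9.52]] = b@[[0.72, -0.51], [0.41, -1.5]]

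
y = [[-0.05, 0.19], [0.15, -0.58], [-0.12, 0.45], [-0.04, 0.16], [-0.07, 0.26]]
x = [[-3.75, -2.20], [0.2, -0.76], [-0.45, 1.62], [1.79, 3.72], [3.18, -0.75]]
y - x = [[3.7, 2.39], [-0.05, 0.18], [0.33, -1.17], [-1.83, -3.56], [-3.25, 1.01]]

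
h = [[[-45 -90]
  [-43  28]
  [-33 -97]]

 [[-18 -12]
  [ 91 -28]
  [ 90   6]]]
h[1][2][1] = 6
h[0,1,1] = 28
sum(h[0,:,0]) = -121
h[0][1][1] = 28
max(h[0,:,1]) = 28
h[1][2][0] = 90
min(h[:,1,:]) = -43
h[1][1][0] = 91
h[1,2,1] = 6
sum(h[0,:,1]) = -159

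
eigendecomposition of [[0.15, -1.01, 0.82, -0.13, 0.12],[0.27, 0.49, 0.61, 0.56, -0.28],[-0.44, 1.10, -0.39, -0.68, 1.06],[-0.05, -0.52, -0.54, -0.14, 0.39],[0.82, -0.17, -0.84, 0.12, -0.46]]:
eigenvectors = [[(-0.26-0.37j), -0.26+0.37j, 0.18+0.24j, 0.18-0.24j, (0.33+0j)], [-0.26-0.04j, -0.26+0.04j, -0.17-0.28j, -0.17+0.28j, 0.30+0.00j], [(0.6+0j), (0.6-0j), (-0.23-0.16j), (-0.23+0.16j), (0.45+0j)], [(0.22+0j), (0.22-0j), 0.64+0.00j, (0.64-0j), -0.74+0.00j], [-0.02+0.56j, -0.02-0.56j, 0.54+0.15j, 0.54-0.15j, (-0.25+0j)]]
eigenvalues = [(-0.96+1.18j), (-0.96-1.18j), (0.5+0.43j), (0.5-0.43j), (0.56+0j)]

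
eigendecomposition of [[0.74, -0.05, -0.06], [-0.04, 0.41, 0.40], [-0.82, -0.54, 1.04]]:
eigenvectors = [[0.31+0.00j, (-0.04+0.18j), -0.04-0.18j],[-0.56+0.00j, 0.70+0.00j, 0.70-0.00j],[-0.77+0.00j, (0.34+0.6j), (0.34-0.6j)]]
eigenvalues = [(0.98+0j), (0.61+0.33j), (0.61-0.33j)]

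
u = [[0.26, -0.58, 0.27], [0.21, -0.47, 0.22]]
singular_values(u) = [0.89, 0.0]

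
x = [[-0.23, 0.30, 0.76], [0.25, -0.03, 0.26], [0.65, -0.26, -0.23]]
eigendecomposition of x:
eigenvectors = [[-0.73, 0.7, -0.28],[0.01, 0.56, -0.92],[0.68, 0.44, 0.29]]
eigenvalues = [-0.94, 0.48, -0.04]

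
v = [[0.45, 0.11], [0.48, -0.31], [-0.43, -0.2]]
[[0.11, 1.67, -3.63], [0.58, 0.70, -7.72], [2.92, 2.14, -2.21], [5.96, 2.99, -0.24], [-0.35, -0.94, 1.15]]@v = [[2.41, 0.22], [3.92, 1.39], [3.29, 0.10], [4.22, -0.22], [-1.10, 0.02]]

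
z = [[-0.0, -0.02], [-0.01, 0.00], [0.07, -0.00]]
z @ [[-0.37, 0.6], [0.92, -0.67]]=[[-0.02, 0.01],[0.00, -0.01],[-0.03, 0.04]]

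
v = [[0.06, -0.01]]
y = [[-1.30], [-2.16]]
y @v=[[-0.08, 0.01], [-0.13, 0.02]]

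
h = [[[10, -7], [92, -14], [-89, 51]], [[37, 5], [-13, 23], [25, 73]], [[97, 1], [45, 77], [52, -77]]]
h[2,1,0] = 45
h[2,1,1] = 77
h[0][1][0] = 92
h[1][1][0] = -13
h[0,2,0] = -89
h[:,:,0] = [[10, 92, -89], [37, -13, 25], [97, 45, 52]]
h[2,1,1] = 77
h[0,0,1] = -7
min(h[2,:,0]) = 45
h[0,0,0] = 10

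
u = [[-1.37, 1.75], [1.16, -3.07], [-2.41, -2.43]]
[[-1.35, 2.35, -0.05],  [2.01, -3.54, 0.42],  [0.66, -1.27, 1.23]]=u@ [[0.28, -0.46, -0.27], [-0.55, 0.98, -0.24]]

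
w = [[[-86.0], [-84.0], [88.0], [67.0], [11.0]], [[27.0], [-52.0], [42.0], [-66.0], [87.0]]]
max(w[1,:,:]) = 87.0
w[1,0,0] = 27.0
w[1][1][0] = -52.0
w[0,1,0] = -84.0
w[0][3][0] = 67.0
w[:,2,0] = [88.0, 42.0]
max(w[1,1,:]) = -52.0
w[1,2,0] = 42.0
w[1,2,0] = 42.0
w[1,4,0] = 87.0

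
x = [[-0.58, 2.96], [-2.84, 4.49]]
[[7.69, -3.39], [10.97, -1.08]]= x @ [[0.36, -2.07],[2.67, -1.55]]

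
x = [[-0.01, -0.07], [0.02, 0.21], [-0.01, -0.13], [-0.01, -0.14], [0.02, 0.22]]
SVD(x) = [[0.19, 0.75], [-0.57, -0.24], [0.35, -0.33], [0.38, -0.51], [-0.60, -0.06]] @ diag([0.3673902900576859, 0.004937081256112956]) @ [[-0.09,-1.00], [-1.00,0.09]]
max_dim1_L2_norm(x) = 0.22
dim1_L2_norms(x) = [0.07, 0.21, 0.13, 0.14, 0.22]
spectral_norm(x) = 0.37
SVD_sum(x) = [[-0.01, -0.07], [0.02, 0.21], [-0.01, -0.13], [-0.01, -0.14], [0.02, 0.22]] + [[-0.0, 0.00], [0.0, -0.0], [0.00, -0.0], [0.0, -0.0], [0.00, -0.0]]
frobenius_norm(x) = 0.37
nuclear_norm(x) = 0.37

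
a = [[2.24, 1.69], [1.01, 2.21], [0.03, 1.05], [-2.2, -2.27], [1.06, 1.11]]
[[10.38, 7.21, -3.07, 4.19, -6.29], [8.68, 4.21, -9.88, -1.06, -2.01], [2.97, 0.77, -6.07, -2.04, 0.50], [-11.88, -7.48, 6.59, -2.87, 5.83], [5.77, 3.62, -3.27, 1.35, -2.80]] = a @ [[2.55, 2.72, 3.06, 3.41, -3.24], [2.76, 0.66, -5.87, -2.04, 0.57]]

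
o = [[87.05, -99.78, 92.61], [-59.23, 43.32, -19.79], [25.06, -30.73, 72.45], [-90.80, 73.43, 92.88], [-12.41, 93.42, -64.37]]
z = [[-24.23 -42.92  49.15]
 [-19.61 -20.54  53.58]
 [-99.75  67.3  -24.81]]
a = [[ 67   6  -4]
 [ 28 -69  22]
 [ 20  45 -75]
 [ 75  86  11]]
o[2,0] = 25.06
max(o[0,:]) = 92.61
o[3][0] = -90.8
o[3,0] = -90.8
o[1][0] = -59.23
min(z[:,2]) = -24.81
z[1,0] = -19.61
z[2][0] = -99.75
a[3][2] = 11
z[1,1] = -20.54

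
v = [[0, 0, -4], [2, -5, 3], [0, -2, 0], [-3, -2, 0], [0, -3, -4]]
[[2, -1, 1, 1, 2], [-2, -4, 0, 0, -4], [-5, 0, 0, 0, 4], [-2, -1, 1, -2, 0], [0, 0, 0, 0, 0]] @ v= [[-5, -5, -19], [-8, 32, 12], [0, -12, 4], [4, 7, 5], [0, 0, 0]]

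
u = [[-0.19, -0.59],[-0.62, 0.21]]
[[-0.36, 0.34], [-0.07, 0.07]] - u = [[-0.17, 0.93], [0.55, -0.14]]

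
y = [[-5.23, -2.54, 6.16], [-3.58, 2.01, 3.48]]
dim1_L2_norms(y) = [8.47, 5.38]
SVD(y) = [[-0.87,-0.49], [-0.49,0.87]] @ diag([9.561630741768141, 3.048313887721289]) @ [[0.66, 0.13, -0.74], [-0.18, 0.98, 0.01]]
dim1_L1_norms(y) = [13.93, 9.07]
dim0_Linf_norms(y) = [5.23, 2.54, 6.16]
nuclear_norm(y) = 12.61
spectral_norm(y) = 9.56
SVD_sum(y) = [[-5.51,-1.07,6.17], [-3.09,-0.60,3.46]] + [[0.28, -1.47, -0.01], [-0.49, 2.61, 0.02]]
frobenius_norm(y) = 10.04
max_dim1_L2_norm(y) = 8.47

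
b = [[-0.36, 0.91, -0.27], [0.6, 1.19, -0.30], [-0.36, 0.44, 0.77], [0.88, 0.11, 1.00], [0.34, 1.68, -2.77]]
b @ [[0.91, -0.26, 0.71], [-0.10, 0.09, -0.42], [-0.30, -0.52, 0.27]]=[[-0.34, 0.32, -0.71], [0.52, 0.11, -0.15], [-0.6, -0.27, -0.23], [0.49, -0.74, 0.85], [0.97, 1.50, -1.21]]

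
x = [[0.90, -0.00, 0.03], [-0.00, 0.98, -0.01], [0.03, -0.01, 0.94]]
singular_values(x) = [0.98, 0.95, 0.88]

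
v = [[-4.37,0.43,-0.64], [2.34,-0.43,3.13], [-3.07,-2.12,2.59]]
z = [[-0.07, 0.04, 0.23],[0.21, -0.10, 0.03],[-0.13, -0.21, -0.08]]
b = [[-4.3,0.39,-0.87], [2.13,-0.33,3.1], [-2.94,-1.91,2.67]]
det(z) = -0.01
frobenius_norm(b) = 7.29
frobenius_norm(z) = 0.43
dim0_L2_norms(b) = [5.63, 1.98, 4.18]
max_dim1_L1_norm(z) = 0.42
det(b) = -23.06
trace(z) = -0.25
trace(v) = -2.21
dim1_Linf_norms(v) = [4.37, 3.13, 3.07]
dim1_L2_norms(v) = [4.44, 3.93, 4.54]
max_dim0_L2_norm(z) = 0.26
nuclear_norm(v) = 11.39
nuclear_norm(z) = 0.73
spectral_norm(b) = 5.68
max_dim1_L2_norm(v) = 4.54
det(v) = -26.85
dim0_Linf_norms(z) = [0.21, 0.21, 0.23]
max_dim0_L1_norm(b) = 9.37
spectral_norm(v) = 5.88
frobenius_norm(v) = 7.47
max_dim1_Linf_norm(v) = 4.37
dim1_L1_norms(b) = [5.56, 5.56, 7.52]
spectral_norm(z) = 0.29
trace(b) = -1.96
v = b + z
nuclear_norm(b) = 11.06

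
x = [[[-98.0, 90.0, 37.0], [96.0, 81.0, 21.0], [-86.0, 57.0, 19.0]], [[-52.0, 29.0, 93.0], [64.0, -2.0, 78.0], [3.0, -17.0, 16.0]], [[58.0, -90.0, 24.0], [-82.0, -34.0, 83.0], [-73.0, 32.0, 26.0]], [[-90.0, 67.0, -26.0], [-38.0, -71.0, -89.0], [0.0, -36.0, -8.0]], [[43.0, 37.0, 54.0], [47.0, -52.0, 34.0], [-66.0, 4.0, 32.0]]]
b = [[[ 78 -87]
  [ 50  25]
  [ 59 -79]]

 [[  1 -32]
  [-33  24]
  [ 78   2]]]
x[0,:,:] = [[-98.0, 90.0, 37.0], [96.0, 81.0, 21.0], [-86.0, 57.0, 19.0]]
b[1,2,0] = 78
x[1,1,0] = 64.0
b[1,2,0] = 78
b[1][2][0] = 78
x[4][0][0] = 43.0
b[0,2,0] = 59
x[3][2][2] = -8.0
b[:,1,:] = [[50, 25], [-33, 24]]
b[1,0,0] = 1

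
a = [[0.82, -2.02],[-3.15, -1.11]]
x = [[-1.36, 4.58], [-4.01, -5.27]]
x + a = [[-0.54, 2.56], [-7.16, -6.38]]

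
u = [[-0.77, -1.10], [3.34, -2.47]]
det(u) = 5.576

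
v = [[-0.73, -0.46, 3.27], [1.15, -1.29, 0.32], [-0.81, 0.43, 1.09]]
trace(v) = -0.93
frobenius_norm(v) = 4.07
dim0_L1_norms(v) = [2.69, 2.18, 4.68]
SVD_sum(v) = [[-0.86,  -0.32,  3.25], [-0.03,  -0.01,  0.13], [-0.31,  -0.11,  1.17]] + [[0.13, -0.14, 0.02], [1.18, -1.28, 0.19], [-0.50, 0.54, -0.08]] + [[-0.0, -0.0, -0.00], [0.0, 0.0, 0.00], [0.0, 0.00, 0.0]]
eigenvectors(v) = [[(0.76+0j), (0.76-0j), (0.69+0j)], [(0.37-0.48j), (0.37+0.48j), (0.67+0j)], [(0.11+0.22j), (0.11-0.22j), 0.25+0.00j]]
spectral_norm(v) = 3.59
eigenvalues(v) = [(-0.47+1.25j), (-0.47-1.25j), (0.01+0j)]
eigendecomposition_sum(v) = [[-0.36+1.19j,  (-0.24-0.84j),  (1.62-1.02j)], [(0.58+0.81j),  (-0.65-0.26j),  0.15-1.53j], [-0.40+0.07j,  (0.21-0.19j),  (0.54+0.32j)]] + [[-0.36-1.19j,  (-0.24+0.84j),  1.62+1.02j], [0.58-0.81j,  -0.65+0.26j,  0.15+1.53j], [-0.40-0.07j,  (0.21+0.19j),  0.54-0.32j]] + [[-0.01+0.00j, (0.01+0j), (0.03-0j)], [-0.01+0.00j, (0.01+0j), (0.03-0j)], [-0.00+0.00j, 0.00+0.00j, 0.01-0.00j]]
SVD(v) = [[-0.94,  -0.1,  -0.32], [-0.04,  -0.92,  0.40], [-0.34,  0.39,  0.86]] @ diag([3.5908836862269324, 1.9133852746641447, 0.0033380664606271816]) @ [[0.26, 0.09, -0.96], [-0.68, 0.73, -0.11], [0.69, 0.68, 0.25]]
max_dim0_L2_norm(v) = 3.46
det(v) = 0.02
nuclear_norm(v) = 5.51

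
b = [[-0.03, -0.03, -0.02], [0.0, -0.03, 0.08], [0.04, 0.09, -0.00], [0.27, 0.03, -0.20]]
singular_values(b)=[0.34, 0.1, 0.07]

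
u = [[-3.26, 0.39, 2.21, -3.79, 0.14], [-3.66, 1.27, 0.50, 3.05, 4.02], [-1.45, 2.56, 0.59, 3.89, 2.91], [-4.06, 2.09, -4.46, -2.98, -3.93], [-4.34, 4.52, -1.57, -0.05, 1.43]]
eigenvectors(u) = [[-0.67+0.00j, (0.08-0.33j), (0.08+0.33j), -0.29+0.00j, (-0.65+0j)], [(0.06+0j), 0.50+0.00j, (0.5-0j), -0.09+0.00j, -0.74+0.00j], [(0.27+0j), (0.49-0.07j), (0.49+0.07j), 0.38+0.00j, 0.10+0.00j], [(-0.62+0j), (-0.17+0.44j), (-0.17-0.44j), 0.52+0.00j, (0.03+0j)], [(-0.31+0j), (0.39-0.09j), 0.39+0.09j, -0.70+0.00j, 0.16+0.00j]]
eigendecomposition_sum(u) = [[-3.75+0.00j, 2.47-0.00j, (-1.44+0j), -3.50-0.00j, -2.09-0.00j],[0.35-0.00j, (-0.23+0j), (0.13-0j), 0.32+0.00j, 0.19+0.00j],[(1.49-0j), -0.98+0.00j, (0.57-0j), 1.39+0.00j, 0.83+0.00j],[(-3.48+0j), 2.29-0.00j, (-1.34+0j), -3.24-0.00j, (-1.94-0j)],[(-1.73+0j), 1.14-0.00j, -0.67+0.00j, -1.62-0.00j, (-0.97-0j)]] + [[(0.49+1.38j), (-0.15-1.33j), 1.41+0.64j, -0.16-0.96j, 0.45-0.78j], [-1.78+1.16j, (1.82-0.65j), (-0.43+2.2j), (1.3-0.55j), 1.24+0.37j], [-1.58+1.39j, (1.7-0.9j), (-0.11+2.23j), 1.20-0.73j, (1.28+0.19j)], [-0.42-1.98j, (-0.05+1.85j), (-1.82-1.14j), 0.05+1.35j, (-0.76+0.98j)], [-1.19+1.25j, 1.32-0.86j, (0.07+1.82j), (0.92-0.68j), 1.05+0.06j]] + [[0.49-1.38j, -0.15+1.33j, (1.41-0.64j), -0.16+0.96j, 0.45+0.78j], [(-1.78-1.16j), 1.82+0.65j, -0.43-2.20j, 1.30+0.55j, 1.24-0.37j], [-1.58-1.39j, (1.7+0.9j), -0.11-2.23j, 1.20+0.73j, (1.28-0.19j)], [-0.42+1.98j, -0.05-1.85j, -1.82+1.14j, 0.05-1.35j, -0.76-0.98j], [(-1.19-1.25j), 1.32+0.86j, 0.07-1.82j, 0.92+0.68j, 1.05-0.06j]] + [[(-0.13+0j), (0.12-0j), (-0.32+0j), -0.10-0.00j, (0.23-0j)], [(-0.04+0j), (0.03-0j), -0.10+0.00j, (-0.03-0j), 0.07-0.00j], [(0.17-0j), (-0.15+0j), (0.41-0j), 0.13+0.00j, -0.30+0.00j], [0.23-0.00j, (-0.21+0j), 0.57-0.00j, 0.18+0.00j, -0.41+0.00j], [-0.31+0.00j, 0.28-0.00j, -0.77+0.00j, -0.24-0.00j, (0.56-0j)]] + [[(-0.36-0j), -1.90+0.00j, 1.15-0.00j, 0.14+0.00j, 1.11+0.00j], [(-0.41-0j), (-2.17+0j), (1.32-0j), (0.16+0j), 1.27+0.00j], [(0.06+0j), 0.30-0.00j, -0.18+0.00j, -0.02-0.00j, -0.17-0.00j], [0.02+0.00j, (0.1-0j), (-0.06+0j), (-0.01-0j), (-0.06-0j)], [0.09+0.00j, 0.47-0.00j, -0.28+0.00j, (-0.03-0j), (-0.27-0j)]]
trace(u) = -2.95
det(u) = 720.62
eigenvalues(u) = [(-7.62+0j), (3.31+4.36j), (3.31-4.36j), (1.06+0j), (-3+0j)]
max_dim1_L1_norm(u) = 17.52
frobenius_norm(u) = 14.57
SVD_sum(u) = [[-1.58, 1.15, -0.44, 0.12, 0.45], [-3.44, 2.50, -0.95, 0.27, 0.97], [-2.53, 1.83, -0.70, 0.20, 0.71], [-3.24, 2.35, -0.90, 0.26, 0.91], [-5.01, 3.63, -1.39, 0.39, 1.41]] + [[-0.32, -0.03, -0.75, -1.46, -1.39], [0.63, 0.06, 1.46, 2.87, 2.73], [0.66, 0.06, 1.54, 3.02, 2.87], [-0.98, -0.09, -2.27, -4.45, -4.23], [-0.04, -0.0, -0.08, -0.16, -0.15]] + [[-1.36, -0.84, 3.25, -2.52, 1.24], [-0.18, -0.11, 0.44, -0.34, 0.17], [0.29, 0.18, -0.69, 0.53, -0.26], [0.52, 0.32, -1.25, 0.97, -0.47], [0.07, 0.04, -0.17, 0.13, -0.07]] + [[0.06, 0.1, 0.03, -0.03, -0.00], [-0.70, -1.16, -0.36, 0.32, 0.04], [0.27, 0.44, 0.14, -0.12, -0.02], [-0.31, -0.51, -0.16, 0.14, 0.02], [0.53, 0.88, 0.28, -0.24, -0.03]] + [[-0.05, 0.02, 0.11, 0.09, -0.15],  [0.04, -0.01, -0.09, -0.07, 0.11],  [-0.14, 0.05, 0.30, 0.25, -0.4],  [-0.06, 0.02, 0.12, 0.1, -0.16],  [0.10, -0.03, -0.21, -0.17, 0.27]]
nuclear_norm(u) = 26.91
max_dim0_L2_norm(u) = 7.84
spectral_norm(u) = 9.75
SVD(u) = [[-0.21, -0.23, -0.91, 0.06, -0.27], [-0.46, 0.46, -0.12, -0.72, 0.21], [-0.34, 0.48, 0.19, 0.27, -0.74], [-0.43, -0.71, 0.35, -0.32, -0.29], [-0.67, -0.03, 0.05, 0.55, 0.50]] @ diag([9.751189758618098, 9.327793085329146, 5.052003785512618, 1.9968077223858247, 0.7853605030136054]) @ [[0.77,-0.56,0.21,-0.06,-0.22], [0.15,0.01,0.34,0.67,0.64], [0.30,0.18,-0.71,0.55,-0.27], [0.49,0.8,0.25,-0.22,-0.03], [0.24,-0.08,-0.52,-0.44,0.69]]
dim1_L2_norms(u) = [5.48, 6.38, 5.71, 8.07, 6.62]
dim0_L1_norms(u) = [16.77, 10.83, 9.33, 13.76, 12.43]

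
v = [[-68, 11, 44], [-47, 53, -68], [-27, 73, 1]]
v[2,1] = 73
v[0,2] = 44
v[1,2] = -68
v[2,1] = 73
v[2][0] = -27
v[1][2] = -68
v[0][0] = -68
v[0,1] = 11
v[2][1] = 73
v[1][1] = 53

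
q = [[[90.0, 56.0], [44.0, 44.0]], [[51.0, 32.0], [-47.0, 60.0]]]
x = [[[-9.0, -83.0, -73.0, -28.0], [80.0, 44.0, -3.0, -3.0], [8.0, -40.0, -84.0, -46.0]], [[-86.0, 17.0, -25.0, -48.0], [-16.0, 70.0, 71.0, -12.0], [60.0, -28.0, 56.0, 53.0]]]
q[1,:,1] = [32.0, 60.0]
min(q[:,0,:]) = 32.0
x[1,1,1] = 70.0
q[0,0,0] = 90.0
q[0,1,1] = 44.0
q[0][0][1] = 56.0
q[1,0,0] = 51.0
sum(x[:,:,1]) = -20.0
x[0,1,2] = -3.0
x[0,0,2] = -73.0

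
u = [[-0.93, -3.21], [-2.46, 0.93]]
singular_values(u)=[3.36, 2.61]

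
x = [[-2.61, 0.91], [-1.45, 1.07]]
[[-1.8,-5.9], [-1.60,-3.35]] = x @ [[0.32,2.22], [-1.06,-0.12]]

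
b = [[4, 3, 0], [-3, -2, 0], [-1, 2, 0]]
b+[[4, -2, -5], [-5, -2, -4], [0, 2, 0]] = [[8, 1, -5], [-8, -4, -4], [-1, 4, 0]]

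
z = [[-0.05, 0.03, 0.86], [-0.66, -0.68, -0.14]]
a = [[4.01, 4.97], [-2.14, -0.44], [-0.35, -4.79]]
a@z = [[-3.48, -3.26, 2.75], [0.4, 0.24, -1.78], [3.18, 3.25, 0.37]]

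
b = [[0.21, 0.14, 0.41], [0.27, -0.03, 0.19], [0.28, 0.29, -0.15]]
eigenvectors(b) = [[-0.73, -0.67, -0.60], [-0.48, 0.58, 0.03], [-0.48, 0.46, 0.8]]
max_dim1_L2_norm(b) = 0.48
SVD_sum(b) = [[0.31, 0.15, 0.29], [0.21, 0.1, 0.19], [0.13, 0.06, 0.12]] + [[-0.05,-0.07,0.10], [-0.02,-0.03,0.03], [0.15,0.22,-0.28]] + [[-0.05, 0.06, 0.02], [0.08, -0.10, -0.03], [-0.01, 0.01, 0.0]]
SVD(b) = [[-0.79, 0.33, 0.52], [-0.52, 0.11, -0.85], [-0.33, -0.94, 0.08]] @ diag([0.5774761594578944, 0.40900270480703116, 0.1610530121366659]) @ [[-0.69, -0.33, -0.64], [-0.40, -0.56, 0.72], [-0.60, 0.76, 0.25]]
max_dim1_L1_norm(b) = 0.76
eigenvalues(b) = [0.57, -0.19, -0.35]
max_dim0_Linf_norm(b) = 0.41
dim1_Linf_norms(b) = [0.41, 0.27, 0.29]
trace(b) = 0.03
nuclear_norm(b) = 1.15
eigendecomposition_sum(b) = [[0.31,0.18,0.22], [0.20,0.12,0.15], [0.20,0.12,0.15]] + [[-0.08, 0.18, -0.06], [0.07, -0.16, 0.06], [0.05, -0.12, 0.04]] + [[-0.02, -0.22, 0.25], [0.0, 0.01, -0.01], [0.03, 0.30, -0.34]]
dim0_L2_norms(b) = [0.44, 0.32, 0.48]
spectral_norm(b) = 0.58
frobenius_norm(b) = 0.73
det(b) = 0.04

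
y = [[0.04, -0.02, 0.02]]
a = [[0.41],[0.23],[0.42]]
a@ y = [[0.02, -0.01, 0.01], [0.01, -0.0, 0.00], [0.02, -0.01, 0.01]]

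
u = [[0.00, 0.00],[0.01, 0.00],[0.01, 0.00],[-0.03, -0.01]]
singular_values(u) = [0.03, 0.0]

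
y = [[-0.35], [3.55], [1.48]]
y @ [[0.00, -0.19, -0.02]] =[[0.00,0.07,0.01], [0.0,-0.67,-0.07], [0.00,-0.28,-0.03]]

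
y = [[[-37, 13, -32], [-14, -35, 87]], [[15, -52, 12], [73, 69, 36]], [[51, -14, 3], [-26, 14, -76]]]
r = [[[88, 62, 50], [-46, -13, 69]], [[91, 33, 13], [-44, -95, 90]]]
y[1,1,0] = 73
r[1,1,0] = -44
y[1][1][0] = 73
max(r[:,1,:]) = 90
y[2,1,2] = -76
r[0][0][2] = 50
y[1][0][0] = 15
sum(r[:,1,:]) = -39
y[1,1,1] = 69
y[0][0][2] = -32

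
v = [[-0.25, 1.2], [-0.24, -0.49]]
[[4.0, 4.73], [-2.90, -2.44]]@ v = [[-2.14, 2.48],[1.31, -2.28]]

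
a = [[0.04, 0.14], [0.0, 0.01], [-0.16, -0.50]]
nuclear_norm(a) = 0.55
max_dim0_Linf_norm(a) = 0.5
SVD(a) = [[-0.27, -0.79], [-0.02, -0.57], [0.96, -0.23]] @ diag([0.5448590968741382, 0.005344581695375256]) @ [[-0.3, -0.95], [0.95, -0.30]]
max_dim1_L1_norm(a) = 0.66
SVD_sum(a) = [[0.04, 0.14], [0.0, 0.01], [-0.16, -0.5]] + [[-0.0, 0.0], [-0.00, 0.0], [-0.0, 0.00]]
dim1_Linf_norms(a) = [0.14, 0.01, 0.5]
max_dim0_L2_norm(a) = 0.52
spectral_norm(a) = 0.54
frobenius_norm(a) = 0.54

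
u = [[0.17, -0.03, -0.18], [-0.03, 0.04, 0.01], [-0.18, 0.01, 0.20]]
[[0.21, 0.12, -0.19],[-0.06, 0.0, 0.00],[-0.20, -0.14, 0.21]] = u @ [[0.95, 0.52, -0.02], [-0.68, 0.5, -0.18], [-0.13, -0.28, 1.04]]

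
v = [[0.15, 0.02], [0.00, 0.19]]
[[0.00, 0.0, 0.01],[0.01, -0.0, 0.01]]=v @ [[0.01,0.02,0.04], [0.03,-0.01,0.03]]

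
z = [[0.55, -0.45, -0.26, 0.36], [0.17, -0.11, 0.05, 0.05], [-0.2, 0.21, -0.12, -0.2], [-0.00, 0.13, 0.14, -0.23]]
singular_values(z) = [0.93, 0.26, 0.19, 0.0]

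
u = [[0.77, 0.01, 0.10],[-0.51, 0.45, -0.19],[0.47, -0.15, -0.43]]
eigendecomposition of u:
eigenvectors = [[-0.48,  0.02,  -0.08], [0.83,  0.99,  0.16], [-0.28,  -0.15,  0.98]]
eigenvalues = [0.81, 0.47, -0.49]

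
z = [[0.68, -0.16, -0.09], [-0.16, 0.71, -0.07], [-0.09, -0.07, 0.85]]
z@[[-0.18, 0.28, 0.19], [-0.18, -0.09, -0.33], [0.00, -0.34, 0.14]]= [[-0.09, 0.24, 0.17], [-0.10, -0.08, -0.27], [0.03, -0.31, 0.12]]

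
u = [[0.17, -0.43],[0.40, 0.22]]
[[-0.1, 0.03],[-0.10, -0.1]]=u @ [[-0.32, -0.17], [0.11, -0.14]]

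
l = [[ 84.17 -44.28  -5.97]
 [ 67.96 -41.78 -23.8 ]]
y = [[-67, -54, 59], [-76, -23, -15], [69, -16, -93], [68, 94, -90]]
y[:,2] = [59, -15, -93, -90]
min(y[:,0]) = -76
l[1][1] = -41.78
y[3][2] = -90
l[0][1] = -44.28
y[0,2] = 59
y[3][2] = -90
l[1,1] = -41.78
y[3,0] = 68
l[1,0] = 67.96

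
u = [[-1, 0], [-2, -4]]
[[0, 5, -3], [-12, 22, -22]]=u @ [[0, -5, 3], [3, -3, 4]]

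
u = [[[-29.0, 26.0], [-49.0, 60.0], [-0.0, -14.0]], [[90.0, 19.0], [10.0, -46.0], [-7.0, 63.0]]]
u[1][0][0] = 90.0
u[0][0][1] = 26.0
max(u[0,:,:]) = 60.0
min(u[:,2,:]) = -14.0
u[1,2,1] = 63.0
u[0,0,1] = 26.0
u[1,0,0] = 90.0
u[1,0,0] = 90.0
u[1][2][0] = -7.0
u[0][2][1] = -14.0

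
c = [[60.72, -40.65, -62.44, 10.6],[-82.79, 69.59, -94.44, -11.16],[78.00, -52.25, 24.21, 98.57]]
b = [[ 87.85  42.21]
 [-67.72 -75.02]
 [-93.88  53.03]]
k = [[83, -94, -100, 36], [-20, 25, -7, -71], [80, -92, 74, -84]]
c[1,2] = -94.44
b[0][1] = 42.21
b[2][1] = 53.03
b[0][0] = 87.85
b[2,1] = 53.03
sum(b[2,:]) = -40.849999999999994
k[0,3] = 36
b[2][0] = -93.88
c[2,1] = -52.25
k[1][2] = -7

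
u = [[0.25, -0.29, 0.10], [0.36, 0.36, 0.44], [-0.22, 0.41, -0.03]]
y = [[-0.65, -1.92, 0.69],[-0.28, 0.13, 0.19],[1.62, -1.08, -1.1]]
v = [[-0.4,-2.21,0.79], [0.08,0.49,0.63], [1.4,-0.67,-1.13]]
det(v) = -2.68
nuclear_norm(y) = 4.41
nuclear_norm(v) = 4.94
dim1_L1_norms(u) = [0.64, 1.16, 0.66]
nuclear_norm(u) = 1.28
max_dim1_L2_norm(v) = 2.38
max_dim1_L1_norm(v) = 3.4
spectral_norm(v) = 2.40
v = y + u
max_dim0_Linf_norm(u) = 0.44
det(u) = -0.00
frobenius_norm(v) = 3.16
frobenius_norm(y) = 3.12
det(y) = 0.02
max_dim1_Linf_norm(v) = 2.21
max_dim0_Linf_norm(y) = 1.92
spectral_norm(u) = 0.68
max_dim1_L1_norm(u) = 1.16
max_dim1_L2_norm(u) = 0.67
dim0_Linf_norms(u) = [0.36, 0.41, 0.44]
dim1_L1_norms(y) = [3.26, 0.6, 3.8]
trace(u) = 0.58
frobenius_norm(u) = 0.91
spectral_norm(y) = 2.29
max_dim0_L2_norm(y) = 2.21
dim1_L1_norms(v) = [3.4, 1.2, 3.2]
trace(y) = -1.62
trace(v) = -1.04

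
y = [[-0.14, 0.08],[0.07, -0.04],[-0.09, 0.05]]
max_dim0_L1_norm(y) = 0.3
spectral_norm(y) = 0.21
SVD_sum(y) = [[-0.14, 0.08], [0.07, -0.04], [-0.09, 0.05]] + [[0.0, 0.00], [-0.00, -0.00], [-0.00, -0.0]]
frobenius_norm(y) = 0.21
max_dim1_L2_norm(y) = 0.16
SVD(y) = [[-0.78, 0.44], [0.39, -0.22], [-0.50, -0.87]] @ diag([0.20760260084104312, 0.0010770905414676773]) @ [[0.87,-0.49],[0.49,0.87]]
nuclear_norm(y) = 0.21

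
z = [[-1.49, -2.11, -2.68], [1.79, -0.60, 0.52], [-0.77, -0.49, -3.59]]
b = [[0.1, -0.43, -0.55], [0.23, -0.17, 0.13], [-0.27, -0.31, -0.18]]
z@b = [[0.09, 1.83, 1.03], [-0.1, -0.83, -1.16], [0.78, 1.53, 1.01]]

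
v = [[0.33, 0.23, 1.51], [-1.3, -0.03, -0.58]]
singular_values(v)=[1.89, 0.95]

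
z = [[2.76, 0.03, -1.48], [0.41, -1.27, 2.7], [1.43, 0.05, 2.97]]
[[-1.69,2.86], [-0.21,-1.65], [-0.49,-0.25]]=z @ [[-0.56, 0.78], [0.20, 0.55], [0.1, -0.47]]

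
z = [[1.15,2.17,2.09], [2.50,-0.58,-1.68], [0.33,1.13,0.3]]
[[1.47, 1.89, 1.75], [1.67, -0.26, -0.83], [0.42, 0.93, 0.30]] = z @ [[0.8,  0.10,  0.16], [0.1,  0.79,  0.03], [0.16,  0.03,  0.72]]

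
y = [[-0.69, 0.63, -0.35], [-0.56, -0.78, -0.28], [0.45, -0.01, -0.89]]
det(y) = -0.995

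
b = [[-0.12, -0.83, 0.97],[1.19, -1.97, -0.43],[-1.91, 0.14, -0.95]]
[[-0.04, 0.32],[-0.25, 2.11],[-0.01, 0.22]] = b @ [[-0.01, 0.05],[0.11, -0.94],[0.05, -0.47]]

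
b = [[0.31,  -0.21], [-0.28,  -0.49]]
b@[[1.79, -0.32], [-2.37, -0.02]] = [[1.05, -0.10],[0.66, 0.1]]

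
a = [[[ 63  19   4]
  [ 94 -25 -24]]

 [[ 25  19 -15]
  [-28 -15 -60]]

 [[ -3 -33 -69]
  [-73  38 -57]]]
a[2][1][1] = 38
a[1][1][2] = -60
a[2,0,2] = -69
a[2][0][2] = -69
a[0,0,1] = 19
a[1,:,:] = [[25, 19, -15], [-28, -15, -60]]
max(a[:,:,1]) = 38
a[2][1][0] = -73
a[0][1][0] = 94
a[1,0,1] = 19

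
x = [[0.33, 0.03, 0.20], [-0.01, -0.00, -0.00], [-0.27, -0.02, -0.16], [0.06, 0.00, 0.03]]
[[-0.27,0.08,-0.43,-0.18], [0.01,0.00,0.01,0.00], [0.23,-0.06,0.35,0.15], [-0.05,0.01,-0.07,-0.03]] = x @ [[-0.80,-0.07,-0.86,-0.16], [0.58,0.62,-0.24,0.66], [-0.14,0.40,-0.71,-0.74]]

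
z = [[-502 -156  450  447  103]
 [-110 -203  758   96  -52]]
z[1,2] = 758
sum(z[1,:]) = 489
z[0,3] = 447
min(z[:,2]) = 450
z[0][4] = 103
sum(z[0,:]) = 342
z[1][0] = -110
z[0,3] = 447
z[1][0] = -110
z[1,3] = 96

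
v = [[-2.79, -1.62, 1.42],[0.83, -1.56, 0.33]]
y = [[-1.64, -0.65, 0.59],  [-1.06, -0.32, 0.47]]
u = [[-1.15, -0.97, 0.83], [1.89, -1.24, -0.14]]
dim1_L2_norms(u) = [1.72, 2.26]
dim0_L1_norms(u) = [3.04, 2.21, 0.97]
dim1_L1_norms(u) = [2.95, 3.27]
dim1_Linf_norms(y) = [1.64, 1.06]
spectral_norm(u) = 2.36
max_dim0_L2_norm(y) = 1.95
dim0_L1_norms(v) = [3.62, 3.18, 1.75]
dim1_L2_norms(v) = [3.52, 1.8]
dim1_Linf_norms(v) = [2.79, 1.56]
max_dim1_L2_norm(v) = 3.52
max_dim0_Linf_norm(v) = 2.79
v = u + y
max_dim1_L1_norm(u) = 3.27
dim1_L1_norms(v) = [5.83, 2.72]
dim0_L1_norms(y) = [2.7, 0.97, 1.06]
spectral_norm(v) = 3.53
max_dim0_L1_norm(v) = 3.62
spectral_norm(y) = 2.21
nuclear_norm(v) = 5.32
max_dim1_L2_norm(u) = 2.26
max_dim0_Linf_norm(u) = 1.89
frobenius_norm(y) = 2.22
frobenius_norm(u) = 2.84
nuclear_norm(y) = 2.32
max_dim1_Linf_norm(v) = 2.79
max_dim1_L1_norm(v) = 5.83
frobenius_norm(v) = 3.96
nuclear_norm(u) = 3.94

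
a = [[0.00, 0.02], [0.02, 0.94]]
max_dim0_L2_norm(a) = 0.94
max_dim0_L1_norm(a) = 0.96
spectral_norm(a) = 0.94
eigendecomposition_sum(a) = [[-0.00, 0.00], [0.00, -0.0]] + [[0.0, 0.02],  [0.02, 0.94]]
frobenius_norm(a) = 0.94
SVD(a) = [[-0.02, -1.00], [-1.0, 0.02]] @ diag([0.940425339453563, 0.0004253394535630246]) @ [[-0.02,  -1.00], [1.00,  -0.02]]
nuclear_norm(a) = 0.94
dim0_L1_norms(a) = [0.02, 0.96]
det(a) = -0.00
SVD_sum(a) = [[0.00, 0.02], [0.02, 0.94]] + [[-0.00, 0.00], [0.0, -0.0]]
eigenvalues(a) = [-0.0, 0.94]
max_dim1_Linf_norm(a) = 0.94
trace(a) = 0.94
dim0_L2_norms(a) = [0.02, 0.94]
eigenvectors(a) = [[-1.0, -0.02], [0.02, -1.0]]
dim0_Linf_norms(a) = [0.02, 0.94]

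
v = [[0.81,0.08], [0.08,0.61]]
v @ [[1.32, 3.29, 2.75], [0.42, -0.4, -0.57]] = [[1.1, 2.63, 2.18], [0.36, 0.02, -0.13]]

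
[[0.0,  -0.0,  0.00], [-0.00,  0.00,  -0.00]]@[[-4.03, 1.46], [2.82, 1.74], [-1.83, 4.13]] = [[0.0,0.00], [0.0,0.0]]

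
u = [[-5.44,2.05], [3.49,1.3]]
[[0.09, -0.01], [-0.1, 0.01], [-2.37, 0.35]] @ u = [[-0.52, 0.17], [0.58, -0.19], [14.11, -4.4]]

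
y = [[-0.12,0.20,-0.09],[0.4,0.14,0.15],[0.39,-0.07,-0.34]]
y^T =[[-0.12, 0.4, 0.39], [0.2, 0.14, -0.07], [-0.09, 0.15, -0.34]]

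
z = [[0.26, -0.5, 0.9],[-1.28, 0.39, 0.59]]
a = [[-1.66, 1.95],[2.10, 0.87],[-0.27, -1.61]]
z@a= [[-1.72, -1.38], [2.78, -3.11]]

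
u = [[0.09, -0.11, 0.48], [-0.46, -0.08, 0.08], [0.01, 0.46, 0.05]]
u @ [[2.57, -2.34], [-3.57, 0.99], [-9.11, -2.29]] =[[-3.75, -1.42], [-1.63, 0.81], [-2.07, 0.32]]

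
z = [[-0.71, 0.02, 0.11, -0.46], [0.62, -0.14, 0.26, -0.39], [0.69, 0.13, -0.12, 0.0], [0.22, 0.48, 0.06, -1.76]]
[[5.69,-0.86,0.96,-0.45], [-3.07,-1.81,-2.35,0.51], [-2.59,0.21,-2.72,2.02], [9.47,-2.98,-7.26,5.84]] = z @ [[-5.33, -0.41, -3.16, 1.67], [5.38, 4.10, -2.33, 2.31], [-3.23, 0.36, 1.98, -4.74], [-4.69, 2.77, 3.16, -2.64]]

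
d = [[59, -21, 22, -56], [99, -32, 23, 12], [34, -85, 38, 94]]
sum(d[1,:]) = 102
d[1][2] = 23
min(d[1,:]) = -32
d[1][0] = 99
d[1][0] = 99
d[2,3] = 94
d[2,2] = 38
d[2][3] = 94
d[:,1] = [-21, -32, -85]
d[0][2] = 22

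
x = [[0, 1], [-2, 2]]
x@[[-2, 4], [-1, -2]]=[[-1, -2], [2, -12]]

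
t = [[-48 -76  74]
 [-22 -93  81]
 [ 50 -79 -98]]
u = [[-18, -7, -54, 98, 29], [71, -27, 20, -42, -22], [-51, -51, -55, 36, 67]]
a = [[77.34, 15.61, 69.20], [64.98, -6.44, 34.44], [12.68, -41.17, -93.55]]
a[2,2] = -93.55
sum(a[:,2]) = 10.090000000000003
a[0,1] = 15.61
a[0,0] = 77.34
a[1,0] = 64.98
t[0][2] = 74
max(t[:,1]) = -76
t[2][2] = -98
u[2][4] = 67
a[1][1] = -6.44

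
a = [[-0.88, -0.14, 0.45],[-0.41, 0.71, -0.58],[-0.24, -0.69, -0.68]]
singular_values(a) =[1.0, 1.0, 1.0]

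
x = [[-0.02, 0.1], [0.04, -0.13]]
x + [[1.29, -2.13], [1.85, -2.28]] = [[1.27, -2.03], [1.89, -2.41]]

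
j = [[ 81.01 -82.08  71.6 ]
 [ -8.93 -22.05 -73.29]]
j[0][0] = 81.01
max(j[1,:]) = -8.93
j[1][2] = -73.29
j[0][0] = 81.01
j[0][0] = 81.01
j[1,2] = -73.29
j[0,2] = 71.6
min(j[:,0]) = -8.93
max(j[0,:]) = 81.01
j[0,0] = 81.01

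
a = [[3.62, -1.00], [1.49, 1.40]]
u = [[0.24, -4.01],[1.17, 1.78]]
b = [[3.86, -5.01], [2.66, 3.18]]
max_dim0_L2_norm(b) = 5.93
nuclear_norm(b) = 10.41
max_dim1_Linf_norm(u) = 4.01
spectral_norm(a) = 3.94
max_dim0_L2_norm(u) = 4.39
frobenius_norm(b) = 7.56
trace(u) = 2.02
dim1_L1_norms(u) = [4.25, 2.95]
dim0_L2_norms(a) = [3.91, 1.72]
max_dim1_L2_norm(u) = 4.02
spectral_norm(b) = 6.43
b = u + a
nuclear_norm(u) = 5.56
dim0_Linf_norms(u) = [1.17, 4.01]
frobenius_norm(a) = 4.28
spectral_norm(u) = 4.40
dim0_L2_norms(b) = [4.69, 5.93]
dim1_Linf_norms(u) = [4.01, 1.78]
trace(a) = 5.02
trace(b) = 7.04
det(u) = 5.12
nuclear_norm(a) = 5.60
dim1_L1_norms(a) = [4.62, 2.89]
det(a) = 6.56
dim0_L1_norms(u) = [1.41, 5.79]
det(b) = 25.60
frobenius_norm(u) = 4.55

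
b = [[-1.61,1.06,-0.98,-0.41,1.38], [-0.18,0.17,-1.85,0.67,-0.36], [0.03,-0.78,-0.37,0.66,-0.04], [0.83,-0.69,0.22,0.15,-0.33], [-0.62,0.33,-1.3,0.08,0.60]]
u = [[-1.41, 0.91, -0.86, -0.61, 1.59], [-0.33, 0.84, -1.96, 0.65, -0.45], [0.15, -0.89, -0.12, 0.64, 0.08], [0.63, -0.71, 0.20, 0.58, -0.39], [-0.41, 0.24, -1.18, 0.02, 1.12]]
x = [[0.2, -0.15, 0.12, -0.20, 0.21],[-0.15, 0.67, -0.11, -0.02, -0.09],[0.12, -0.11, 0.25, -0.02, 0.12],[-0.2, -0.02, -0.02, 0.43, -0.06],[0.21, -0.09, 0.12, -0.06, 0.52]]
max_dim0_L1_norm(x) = 1.04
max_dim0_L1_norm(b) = 4.72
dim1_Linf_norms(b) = [1.61, 1.85, 0.78, 0.83, 1.3]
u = b + x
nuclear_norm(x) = 2.07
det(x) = 0.00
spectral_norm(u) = 3.34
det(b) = 0.01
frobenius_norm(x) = 1.15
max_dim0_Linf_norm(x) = 0.67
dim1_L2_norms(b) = [2.6, 2.02, 1.09, 1.16, 1.6]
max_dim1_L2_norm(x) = 0.7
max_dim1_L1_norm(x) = 1.04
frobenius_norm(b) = 3.99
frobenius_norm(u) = 4.16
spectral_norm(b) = 3.28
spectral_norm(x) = 0.89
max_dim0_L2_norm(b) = 2.5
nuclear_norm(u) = 7.17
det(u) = 0.28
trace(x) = 2.07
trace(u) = 1.01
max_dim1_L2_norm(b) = 2.6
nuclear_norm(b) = 6.57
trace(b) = -1.06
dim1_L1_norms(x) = [0.88, 1.04, 0.62, 0.73, 1.0]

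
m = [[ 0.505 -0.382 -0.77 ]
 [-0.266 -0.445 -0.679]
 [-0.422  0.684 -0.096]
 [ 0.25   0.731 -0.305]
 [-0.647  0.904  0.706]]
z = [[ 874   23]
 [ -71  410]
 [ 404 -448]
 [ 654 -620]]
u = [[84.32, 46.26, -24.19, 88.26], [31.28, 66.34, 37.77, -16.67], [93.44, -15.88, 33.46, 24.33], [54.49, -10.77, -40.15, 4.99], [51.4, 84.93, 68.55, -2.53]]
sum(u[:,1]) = 170.88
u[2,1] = -15.88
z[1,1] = 410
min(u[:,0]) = 31.28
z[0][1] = 23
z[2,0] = 404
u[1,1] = 66.34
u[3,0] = 54.49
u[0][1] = 46.26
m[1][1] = -0.445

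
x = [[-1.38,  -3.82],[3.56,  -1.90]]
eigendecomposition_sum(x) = [[-0.69+1.90j, -1.91-0.85j], [1.78+0.79j, -0.95+1.78j]] + [[-0.69-1.90j, -1.91+0.85j], [(1.78-0.79j), (-0.95-1.78j)]]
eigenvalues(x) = [(-1.64+3.68j), (-1.64-3.68j)]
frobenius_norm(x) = 5.73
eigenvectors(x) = [[(0.72+0j),(0.72-0j)], [0.05-0.69j,0.05+0.69j]]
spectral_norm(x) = 4.33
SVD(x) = [[0.72, 0.69], [0.69, -0.72]] @ diag([4.328720535811376, 3.74734286166143]) @ [[0.34, -0.94], [-0.94, -0.34]]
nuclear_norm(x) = 8.08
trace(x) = -3.28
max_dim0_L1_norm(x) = 5.72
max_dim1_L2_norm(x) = 4.06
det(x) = 16.22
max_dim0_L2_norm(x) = 4.27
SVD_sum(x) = [[1.06, -2.95],[1.01, -2.81]] + [[-2.44,-0.87], [2.55,0.91]]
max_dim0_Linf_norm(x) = 3.82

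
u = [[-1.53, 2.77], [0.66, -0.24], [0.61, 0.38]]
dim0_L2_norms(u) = [1.77, 2.81]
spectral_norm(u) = 3.21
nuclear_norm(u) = 4.06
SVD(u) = [[-0.99, -0.08], [0.17, -0.53], [-0.01, -0.84]] @ diag([3.2093916624176684, 0.8504734900065721]) @ [[0.5, -0.86], [-0.86, -0.5]]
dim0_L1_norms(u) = [2.8, 3.39]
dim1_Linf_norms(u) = [2.77, 0.66, 0.61]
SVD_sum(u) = [[-1.59, 2.73], [0.27, -0.47], [-0.01, 0.02]] + [[0.06, 0.04], [0.39, 0.23], [0.62, 0.36]]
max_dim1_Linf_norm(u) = 2.77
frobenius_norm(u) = 3.32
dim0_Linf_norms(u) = [1.53, 2.77]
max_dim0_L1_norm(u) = 3.39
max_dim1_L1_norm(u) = 4.3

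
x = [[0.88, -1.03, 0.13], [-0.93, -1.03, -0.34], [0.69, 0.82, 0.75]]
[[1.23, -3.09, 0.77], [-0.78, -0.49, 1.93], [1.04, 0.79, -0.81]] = x @ [[0.86,-1.61,-1.01], [-0.34,1.71,-1.43], [0.97,0.66,1.41]]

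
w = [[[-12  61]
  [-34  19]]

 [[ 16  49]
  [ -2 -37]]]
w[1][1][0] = -2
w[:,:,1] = [[61, 19], [49, -37]]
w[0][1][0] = -34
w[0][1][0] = -34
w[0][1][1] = 19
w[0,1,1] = 19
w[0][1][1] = 19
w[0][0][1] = 61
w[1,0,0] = 16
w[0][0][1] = 61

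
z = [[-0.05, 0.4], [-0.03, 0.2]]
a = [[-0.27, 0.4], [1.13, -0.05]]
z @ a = [[0.47,-0.04], [0.23,-0.02]]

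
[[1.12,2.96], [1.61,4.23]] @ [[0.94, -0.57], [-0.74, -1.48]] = [[-1.14, -5.02], [-1.62, -7.18]]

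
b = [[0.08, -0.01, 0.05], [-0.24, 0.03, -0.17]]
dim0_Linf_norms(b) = [0.24, 0.03, 0.17]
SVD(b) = [[-0.31,0.95], [0.95,0.31]] @ diag([0.31044004492886995, 0.005194083611311066]) @ [[-0.81, 0.1, -0.57], [0.57, -0.07, -0.82]]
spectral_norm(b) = 0.31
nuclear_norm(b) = 0.32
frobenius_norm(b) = 0.31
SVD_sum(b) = [[0.08, -0.01, 0.05],  [-0.24, 0.03, -0.17]] + [[0.0, -0.00, -0.00], [0.0, -0.00, -0.0]]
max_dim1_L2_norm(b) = 0.3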